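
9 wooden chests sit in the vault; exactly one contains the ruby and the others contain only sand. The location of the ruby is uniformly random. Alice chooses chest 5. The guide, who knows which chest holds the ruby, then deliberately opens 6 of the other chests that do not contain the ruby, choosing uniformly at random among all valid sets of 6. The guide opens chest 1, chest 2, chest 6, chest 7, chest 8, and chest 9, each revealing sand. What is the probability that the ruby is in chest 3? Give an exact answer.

4/9

Apply Bayes' rule, conditioning on where the ruby actually is.
If it is in any of chests 1, 2, 6, 7, 8, and 9 (prior 1/9 each): that chest was opened and seen not to hold the prize — ruled out; weight (1/9)·0 = 0 each.
If it is in either of chests 3 and 4 (prior 1/9 each): the guide has 7 equally likely choices, so probability 1/7; weight (1/9)·(1/7) = 1/63 each.
If it is in chest 5 (prior 1/9): the guide has 28 equally likely choices, so probability 1/28; weight (1/9)·(1/28) = 1/252.
The weights sum to 1/28.
So P(the ruby in chest 3 | the guide opened chest 1, chest 2, chest 6, chest 7, chest 8, and chest 9) = (1/63) / (1/28) = 4/9.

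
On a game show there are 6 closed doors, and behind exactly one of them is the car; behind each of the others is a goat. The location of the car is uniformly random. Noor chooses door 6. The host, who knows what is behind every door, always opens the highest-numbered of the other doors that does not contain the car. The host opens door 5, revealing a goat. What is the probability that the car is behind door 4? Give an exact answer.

Apply Bayes' rule, conditioning on where the car actually is.
If it is behind any of doors 1, 2, 3, 4, and 6 (prior 1/6 each): door 5 is the highest-numbered option available, probability 1; weight (1/6)·1 = 1/6 each.
If it is behind door 5 (prior 1/6): the host opened door 5, so this case is ruled out; weight (1/6)·0 = 0.
The weights sum to 5/6.
So P(the car behind door 4 | the host opened door 5) = (1/6) / (5/6) = 1/5.

1/5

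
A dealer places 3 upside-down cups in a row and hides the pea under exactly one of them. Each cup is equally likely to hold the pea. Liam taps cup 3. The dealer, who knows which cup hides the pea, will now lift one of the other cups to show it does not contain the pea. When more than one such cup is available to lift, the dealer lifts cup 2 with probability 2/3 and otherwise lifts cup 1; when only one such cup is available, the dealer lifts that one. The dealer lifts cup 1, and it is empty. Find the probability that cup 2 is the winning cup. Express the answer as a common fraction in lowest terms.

3/4

Consider each possible location of the pea in turn.
If it is under cup 1 (prior 1/3): the dealer opened cup 1, so this case is ruled out; weight (1/3)·0 = 0.
If it is under cup 2 (prior 1/3): only cup 1 is available, probability 1; weight (1/3)·1 = 1/3.
If it is under cup 3 (prior 1/3): cup 2 is available but not opened, probability 1/3; weight (1/3)·(1/3) = 1/9.
The weights sum to 4/9.
So P(the pea under cup 2 | the dealer opened cup 1) = (1/3) / (4/9) = 3/4.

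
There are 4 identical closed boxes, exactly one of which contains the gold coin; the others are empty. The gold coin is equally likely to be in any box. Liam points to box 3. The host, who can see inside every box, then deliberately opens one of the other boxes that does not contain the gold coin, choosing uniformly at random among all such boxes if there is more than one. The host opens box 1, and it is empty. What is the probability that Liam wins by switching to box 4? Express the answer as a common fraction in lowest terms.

Condition on the true location of the gold coin.
If it is in box 1 (prior 1/4): the host opened box 1, so this case is ruled out; weight (1/4)·0 = 0.
If it is in either of boxes 2 and 4 (prior 1/4 each): the host has 2 equally likely choices, so probability 1/2; weight (1/4)·(1/2) = 1/8 each.
If it is in box 3 (prior 1/4): the host has 3 equally likely choices, so probability 1/3; weight (1/4)·(1/3) = 1/12.
The weights sum to 1/3.
So P(the gold coin in box 4 | the host opened box 1) = (1/8) / (1/3) = 3/8.

3/8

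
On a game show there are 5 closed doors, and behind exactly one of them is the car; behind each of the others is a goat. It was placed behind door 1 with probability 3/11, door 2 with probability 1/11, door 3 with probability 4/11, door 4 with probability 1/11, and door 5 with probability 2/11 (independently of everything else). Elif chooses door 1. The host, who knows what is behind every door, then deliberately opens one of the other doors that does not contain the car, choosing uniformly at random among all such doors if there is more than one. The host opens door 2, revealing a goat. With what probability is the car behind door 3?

16/37

Consider each possible location of the car in turn.
If it is behind door 1 (prior 3/11): the host has 4 equally likely choices, so probability 1/4; weight (3/11)·(1/4) = 3/44.
If it is behind door 2 (prior 1/11): the host opened door 2, so this case is ruled out; weight (1/11)·0 = 0.
If it is behind door 3 (prior 4/11): the host has 3 equally likely choices, so probability 1/3; weight (4/11)·(1/3) = 4/33.
If it is behind door 4 (prior 1/11): the host has 3 equally likely choices, so probability 1/3; weight (1/11)·(1/3) = 1/33.
If it is behind door 5 (prior 2/11): the host has 3 equally likely choices, so probability 1/3; weight (2/11)·(1/3) = 2/33.
The weights sum to 37/132.
So P(the car behind door 3 | the host opened door 2) = (4/33) / (37/132) = 16/37.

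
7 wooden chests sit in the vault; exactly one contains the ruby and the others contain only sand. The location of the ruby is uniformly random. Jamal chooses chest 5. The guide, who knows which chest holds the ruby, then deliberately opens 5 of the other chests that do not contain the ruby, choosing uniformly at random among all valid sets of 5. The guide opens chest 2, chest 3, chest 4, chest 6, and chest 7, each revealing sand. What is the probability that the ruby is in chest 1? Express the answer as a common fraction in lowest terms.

6/7

Consider each possible location of the ruby in turn.
If it is in chest 1 (prior 1/7): the guide has no choice, probability 1; weight (1/7)·1 = 1/7.
If it is in any of chests 2, 3, 4, 6, and 7 (prior 1/7 each): that chest was opened and seen not to hold the prize — ruled out; weight (1/7)·0 = 0 each.
If it is in chest 5 (prior 1/7): the guide has 6 equally likely choices, so probability 1/6; weight (1/7)·(1/6) = 1/42.
The weights sum to 1/6.
So P(the ruby in chest 1 | the guide opened chest 2, chest 3, chest 4, chest 6, and chest 7) = (1/7) / (1/6) = 6/7.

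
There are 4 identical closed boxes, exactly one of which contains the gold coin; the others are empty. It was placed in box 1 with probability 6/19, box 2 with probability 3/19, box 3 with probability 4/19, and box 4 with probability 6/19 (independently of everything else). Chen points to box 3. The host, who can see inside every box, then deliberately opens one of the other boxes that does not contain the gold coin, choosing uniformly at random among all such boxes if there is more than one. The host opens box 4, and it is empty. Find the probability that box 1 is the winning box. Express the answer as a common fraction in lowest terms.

18/35

Apply Bayes' rule, conditioning on where the gold coin actually is.
If it is in box 1 (prior 6/19): the host has 2 equally likely choices, so probability 1/2; weight (6/19)·(1/2) = 3/19.
If it is in box 2 (prior 3/19): the host has 2 equally likely choices, so probability 1/2; weight (3/19)·(1/2) = 3/38.
If it is in box 3 (prior 4/19): the host has 3 equally likely choices, so probability 1/3; weight (4/19)·(1/3) = 4/57.
If it is in box 4 (prior 6/19): the host opened box 4, so this case is ruled out; weight (6/19)·0 = 0.
The weights sum to 35/114.
So P(the gold coin in box 1 | the host opened box 4) = (3/19) / (35/114) = 18/35.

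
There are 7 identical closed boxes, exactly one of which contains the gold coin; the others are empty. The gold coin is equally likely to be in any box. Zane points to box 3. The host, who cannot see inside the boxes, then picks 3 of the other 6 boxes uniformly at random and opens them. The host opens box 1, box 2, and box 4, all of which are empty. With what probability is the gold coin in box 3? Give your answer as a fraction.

1/4

Condition on the true location of the gold coin.
If it is in any of boxes 1, 2, and 4 (prior 1/7 each): that box was opened and seen not to hold the prize — ruled out; weight (1/7)·0 = 0 each.
If it is in any of boxes 3, 5, 6, and 7 (prior 1/7 each): the host picks exactly this set with probability 1/20 regardless, and none is the prize; weight (1/7)·(1/20) = 1/140 each.
The weights sum to 1/35.
So P(the gold coin in box 3 | the host opened box 1, box 2, and box 4) = (1/140) / (1/35) = 1/4.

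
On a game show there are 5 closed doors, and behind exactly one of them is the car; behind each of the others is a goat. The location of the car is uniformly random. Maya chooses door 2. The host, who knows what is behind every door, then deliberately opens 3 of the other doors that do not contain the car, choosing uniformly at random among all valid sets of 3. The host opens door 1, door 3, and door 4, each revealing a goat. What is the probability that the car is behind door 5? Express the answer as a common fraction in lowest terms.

4/5

Condition on the true location of the car.
If it is behind any of doors 1, 3, and 4 (prior 1/5 each): that door was opened and seen not to hold the prize — ruled out; weight (1/5)·0 = 0 each.
If it is behind door 2 (prior 1/5): the host has 4 equally likely choices, so probability 1/4; weight (1/5)·(1/4) = 1/20.
If it is behind door 5 (prior 1/5): the host has no choice, probability 1; weight (1/5)·1 = 1/5.
The weights sum to 1/4.
So P(the car behind door 5 | the host opened door 1, door 3, and door 4) = (1/5) / (1/4) = 4/5.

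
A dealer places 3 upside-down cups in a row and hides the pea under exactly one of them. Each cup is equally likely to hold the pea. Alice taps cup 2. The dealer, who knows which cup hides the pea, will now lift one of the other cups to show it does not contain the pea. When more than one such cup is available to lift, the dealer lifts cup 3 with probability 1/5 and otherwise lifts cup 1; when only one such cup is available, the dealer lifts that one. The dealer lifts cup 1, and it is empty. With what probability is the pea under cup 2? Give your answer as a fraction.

Consider each possible location of the pea in turn.
If it is under cup 1 (prior 1/3): the dealer opened cup 1, so this case is ruled out; weight (1/3)·0 = 0.
If it is under cup 2 (prior 1/3): cup 3 is available but not opened, probability 4/5; weight (1/3)·(4/5) = 4/15.
If it is under cup 3 (prior 1/3): only cup 1 is available, probability 1; weight (1/3)·1 = 1/3.
The weights sum to 3/5.
So P(the pea under cup 2 | the dealer opened cup 1) = (4/15) / (3/5) = 4/9.

4/9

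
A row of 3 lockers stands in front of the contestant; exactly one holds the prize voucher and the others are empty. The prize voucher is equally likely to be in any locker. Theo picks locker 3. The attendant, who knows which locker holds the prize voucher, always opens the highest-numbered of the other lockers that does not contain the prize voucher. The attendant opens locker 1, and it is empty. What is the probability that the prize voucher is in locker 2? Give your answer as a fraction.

1

Apply Bayes' rule, conditioning on where the prize voucher actually is.
If it is in locker 1 (prior 1/3): the attendant opened locker 1, so this case is ruled out; weight (1/3)·0 = 0.
If it is in locker 2 (prior 1/3): locker 1 is the highest-numbered option available, probability 1; weight (1/3)·1 = 1/3.
If it is in locker 3 (prior 1/3): the attendant would have opened locker 2 instead, probability 0; weight (1/3)·0 = 0.
The weights sum to 1/3.
So P(the prize voucher in locker 2 | the attendant opened locker 1) = (1/3) / (1/3) = 1.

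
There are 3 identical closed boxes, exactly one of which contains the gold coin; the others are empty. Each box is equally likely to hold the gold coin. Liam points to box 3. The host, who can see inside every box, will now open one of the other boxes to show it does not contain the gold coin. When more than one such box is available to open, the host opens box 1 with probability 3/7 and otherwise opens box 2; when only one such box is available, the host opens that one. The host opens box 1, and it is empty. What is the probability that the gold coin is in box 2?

Apply Bayes' rule, conditioning on where the gold coin actually is.
If it is in box 1 (prior 1/3): the host opened box 1, so this case is ruled out; weight (1/3)·0 = 0.
If it is in box 2 (prior 1/3): only box 1 is available, probability 1; weight (1/3)·1 = 1/3.
If it is in box 3 (prior 1/3): box 1 is available, opened with probability 3/7; weight (1/3)·(3/7) = 1/7.
The weights sum to 10/21.
So P(the gold coin in box 2 | the host opened box 1) = (1/3) / (10/21) = 7/10.

7/10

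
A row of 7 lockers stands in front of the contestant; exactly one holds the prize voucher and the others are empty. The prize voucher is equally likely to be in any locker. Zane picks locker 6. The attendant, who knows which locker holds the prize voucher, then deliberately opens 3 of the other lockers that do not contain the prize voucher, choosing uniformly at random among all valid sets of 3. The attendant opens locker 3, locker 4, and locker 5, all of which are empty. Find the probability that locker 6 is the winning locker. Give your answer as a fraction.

1/7

Condition on the true location of the prize voucher.
If it is in any of lockers 1, 2, and 7 (prior 1/7 each): the attendant has 10 equally likely choices, so probability 1/10; weight (1/7)·(1/10) = 1/70 each.
If it is in any of lockers 3, 4, and 5 (prior 1/7 each): that locker was opened and seen not to hold the prize — ruled out; weight (1/7)·0 = 0 each.
If it is in locker 6 (prior 1/7): the attendant has 20 equally likely choices, so probability 1/20; weight (1/7)·(1/20) = 1/140.
The weights sum to 1/20.
So P(the prize voucher in locker 6 | the attendant opened locker 3, locker 4, and locker 5) = (1/140) / (1/20) = 1/7.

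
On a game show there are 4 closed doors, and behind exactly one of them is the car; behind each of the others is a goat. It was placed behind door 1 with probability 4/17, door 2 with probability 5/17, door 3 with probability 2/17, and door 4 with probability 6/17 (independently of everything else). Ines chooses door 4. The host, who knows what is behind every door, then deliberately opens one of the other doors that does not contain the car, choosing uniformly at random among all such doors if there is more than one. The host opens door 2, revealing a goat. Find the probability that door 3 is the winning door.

Apply Bayes' rule, conditioning on where the car actually is.
If it is behind door 1 (prior 4/17): the host has 2 equally likely choices, so probability 1/2; weight (4/17)·(1/2) = 2/17.
If it is behind door 2 (prior 5/17): the host opened door 2, so this case is ruled out; weight (5/17)·0 = 0.
If it is behind door 3 (prior 2/17): the host has 2 equally likely choices, so probability 1/2; weight (2/17)·(1/2) = 1/17.
If it is behind door 4 (prior 6/17): the host has 3 equally likely choices, so probability 1/3; weight (6/17)·(1/3) = 2/17.
The weights sum to 5/17.
So P(the car behind door 3 | the host opened door 2) = (1/17) / (5/17) = 1/5.

1/5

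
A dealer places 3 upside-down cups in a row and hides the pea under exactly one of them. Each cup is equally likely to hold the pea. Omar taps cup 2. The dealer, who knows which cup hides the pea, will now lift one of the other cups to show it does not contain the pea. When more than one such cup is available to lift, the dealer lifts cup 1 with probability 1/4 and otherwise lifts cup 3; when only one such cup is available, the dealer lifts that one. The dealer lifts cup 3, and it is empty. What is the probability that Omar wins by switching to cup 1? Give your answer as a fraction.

Condition on the true location of the pea.
If it is under cup 1 (prior 1/3): only cup 3 is available, probability 1; weight (1/3)·1 = 1/3.
If it is under cup 2 (prior 1/3): cup 1 is available but not opened, probability 3/4; weight (1/3)·(3/4) = 1/4.
If it is under cup 3 (prior 1/3): the dealer opened cup 3, so this case is ruled out; weight (1/3)·0 = 0.
The weights sum to 7/12.
So P(the pea under cup 1 | the dealer opened cup 3) = (1/3) / (7/12) = 4/7.

4/7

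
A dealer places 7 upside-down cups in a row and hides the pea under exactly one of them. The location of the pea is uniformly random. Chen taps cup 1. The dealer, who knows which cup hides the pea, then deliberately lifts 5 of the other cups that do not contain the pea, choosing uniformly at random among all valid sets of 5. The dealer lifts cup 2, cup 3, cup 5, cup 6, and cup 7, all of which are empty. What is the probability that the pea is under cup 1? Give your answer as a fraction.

1/7

Apply Bayes' rule, conditioning on where the pea actually is.
If it is under cup 1 (prior 1/7): the dealer has 6 equally likely choices, so probability 1/6; weight (1/7)·(1/6) = 1/42.
If it is under any of cups 2, 3, 5, 6, and 7 (prior 1/7 each): that cup was opened and seen not to hold the prize — ruled out; weight (1/7)·0 = 0 each.
If it is under cup 4 (prior 1/7): the dealer has no choice, probability 1; weight (1/7)·1 = 1/7.
The weights sum to 1/6.
So P(the pea under cup 1 | the dealer opened cup 2, cup 3, cup 5, cup 6, and cup 7) = (1/42) / (1/6) = 1/7.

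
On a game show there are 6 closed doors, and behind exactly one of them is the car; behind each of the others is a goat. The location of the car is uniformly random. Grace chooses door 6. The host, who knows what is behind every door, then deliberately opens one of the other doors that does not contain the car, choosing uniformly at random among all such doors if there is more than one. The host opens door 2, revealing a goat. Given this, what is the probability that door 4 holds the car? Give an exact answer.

Condition on the true location of the car.
If it is behind any of doors 1, 3, 4, and 5 (prior 1/6 each): the host has 4 equally likely choices, so probability 1/4; weight (1/6)·(1/4) = 1/24 each.
If it is behind door 2 (prior 1/6): the host opened door 2, so this case is ruled out; weight (1/6)·0 = 0.
If it is behind door 6 (prior 1/6): the host has 5 equally likely choices, so probability 1/5; weight (1/6)·(1/5) = 1/30.
The weights sum to 1/5.
So P(the car behind door 4 | the host opened door 2) = (1/24) / (1/5) = 5/24.

5/24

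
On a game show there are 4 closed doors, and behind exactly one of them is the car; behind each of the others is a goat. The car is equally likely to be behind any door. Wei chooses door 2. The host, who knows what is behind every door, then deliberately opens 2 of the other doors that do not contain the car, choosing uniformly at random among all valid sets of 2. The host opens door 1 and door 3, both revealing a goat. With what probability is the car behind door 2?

Condition on the true location of the car.
If it is behind either of doors 1 and 3 (prior 1/4 each): that door was opened and seen not to hold the prize — ruled out; weight (1/4)·0 = 0 each.
If it is behind door 2 (prior 1/4): the host has 3 equally likely choices, so probability 1/3; weight (1/4)·(1/3) = 1/12.
If it is behind door 4 (prior 1/4): the host has no choice, probability 1; weight (1/4)·1 = 1/4.
The weights sum to 1/3.
So P(the car behind door 2 | the host opened door 1 and door 3) = (1/12) / (1/3) = 1/4.

1/4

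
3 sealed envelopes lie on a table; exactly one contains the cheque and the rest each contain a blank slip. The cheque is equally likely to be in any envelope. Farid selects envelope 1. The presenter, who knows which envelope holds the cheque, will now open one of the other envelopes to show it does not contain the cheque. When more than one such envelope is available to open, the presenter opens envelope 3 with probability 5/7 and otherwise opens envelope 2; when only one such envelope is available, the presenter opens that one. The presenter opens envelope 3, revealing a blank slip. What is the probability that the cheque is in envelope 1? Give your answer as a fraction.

Condition on the true location of the cheque.
If it is in envelope 1 (prior 1/3): envelope 3 is available, opened with probability 5/7; weight (1/3)·(5/7) = 5/21.
If it is in envelope 2 (prior 1/3): only envelope 3 is available, probability 1; weight (1/3)·1 = 1/3.
If it is in envelope 3 (prior 1/3): the presenter opened envelope 3, so this case is ruled out; weight (1/3)·0 = 0.
The weights sum to 4/7.
So P(the cheque in envelope 1 | the presenter opened envelope 3) = (5/21) / (4/7) = 5/12.

5/12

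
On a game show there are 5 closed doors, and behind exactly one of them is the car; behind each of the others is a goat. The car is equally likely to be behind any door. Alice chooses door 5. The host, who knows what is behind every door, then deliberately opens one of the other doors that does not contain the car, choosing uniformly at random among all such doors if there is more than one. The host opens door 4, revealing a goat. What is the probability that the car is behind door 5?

1/5

Apply Bayes' rule, conditioning on where the car actually is.
If it is behind any of doors 1, 2, and 3 (prior 1/5 each): the host has 3 equally likely choices, so probability 1/3; weight (1/5)·(1/3) = 1/15 each.
If it is behind door 4 (prior 1/5): the host opened door 4, so this case is ruled out; weight (1/5)·0 = 0.
If it is behind door 5 (prior 1/5): the host has 4 equally likely choices, so probability 1/4; weight (1/5)·(1/4) = 1/20.
The weights sum to 1/4.
So P(the car behind door 5 | the host opened door 4) = (1/20) / (1/4) = 1/5.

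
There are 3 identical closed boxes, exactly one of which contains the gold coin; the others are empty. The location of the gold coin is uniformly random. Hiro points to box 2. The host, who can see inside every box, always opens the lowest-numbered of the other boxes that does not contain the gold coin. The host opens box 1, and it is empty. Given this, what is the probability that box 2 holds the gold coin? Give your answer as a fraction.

1/2

Condition on the true location of the gold coin.
If it is in box 1 (prior 1/3): the host opened box 1, so this case is ruled out; weight (1/3)·0 = 0.
If it is in either of boxes 2 and 3 (prior 1/3 each): box 1 is the lowest-numbered option available, probability 1; weight (1/3)·1 = 1/3 each.
The weights sum to 2/3.
So P(the gold coin in box 2 | the host opened box 1) = (1/3) / (2/3) = 1/2.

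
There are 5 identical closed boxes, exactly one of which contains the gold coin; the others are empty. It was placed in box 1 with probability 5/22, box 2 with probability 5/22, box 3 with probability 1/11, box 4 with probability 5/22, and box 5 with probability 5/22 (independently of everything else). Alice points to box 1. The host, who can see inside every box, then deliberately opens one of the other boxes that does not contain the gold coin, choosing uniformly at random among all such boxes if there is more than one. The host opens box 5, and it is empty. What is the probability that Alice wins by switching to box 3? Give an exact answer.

8/63

Consider each possible location of the gold coin in turn.
If it is in box 1 (prior 5/22): the host has 4 equally likely choices, so probability 1/4; weight (5/22)·(1/4) = 5/88.
If it is in either of boxes 2 and 4 (prior 5/22 each): the host has 3 equally likely choices, so probability 1/3; weight (5/22)·(1/3) = 5/66 each.
If it is in box 3 (prior 1/11): the host has 3 equally likely choices, so probability 1/3; weight (1/11)·(1/3) = 1/33.
If it is in box 5 (prior 5/22): the host opened box 5, so this case is ruled out; weight (5/22)·0 = 0.
The weights sum to 21/88.
So P(the gold coin in box 3 | the host opened box 5) = (1/33) / (21/88) = 8/63.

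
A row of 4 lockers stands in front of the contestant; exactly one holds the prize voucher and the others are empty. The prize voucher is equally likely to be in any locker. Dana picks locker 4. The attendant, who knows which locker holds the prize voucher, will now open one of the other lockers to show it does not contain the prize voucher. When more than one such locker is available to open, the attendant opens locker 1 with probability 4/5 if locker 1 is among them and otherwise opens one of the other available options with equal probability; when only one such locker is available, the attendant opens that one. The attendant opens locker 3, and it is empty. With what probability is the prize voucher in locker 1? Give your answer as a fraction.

Condition on the true location of the prize voucher.
If it is in locker 1 (prior 1/4): locker 1 holds the prize so is unavailable; the attendant chooses uniformly among the 2 others, probability 1/2; weight (1/4)·(1/2) = 1/8.
If it is in locker 2 (prior 1/4): locker 1 is available but not opened, probability 1/5; weight (1/4)·(1/5) = 1/20.
If it is in locker 3 (prior 1/4): the attendant opened locker 3, so this case is ruled out; weight (1/4)·0 = 0.
If it is in locker 4 (prior 1/4): locker 1 is available but not opened; locker 3 gets probability (1 − 4/5)/2 = 1/10; weight (1/4)·(1/10) = 1/40.
The weights sum to 1/5.
So P(the prize voucher in locker 1 | the attendant opened locker 3) = (1/8) / (1/5) = 5/8.

5/8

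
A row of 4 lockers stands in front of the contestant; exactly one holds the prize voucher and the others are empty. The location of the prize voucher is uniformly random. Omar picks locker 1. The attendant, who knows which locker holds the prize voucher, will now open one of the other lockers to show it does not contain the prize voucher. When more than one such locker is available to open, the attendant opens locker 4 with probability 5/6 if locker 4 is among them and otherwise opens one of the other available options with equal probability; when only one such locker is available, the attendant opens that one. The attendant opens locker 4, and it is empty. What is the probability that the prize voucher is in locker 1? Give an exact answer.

Consider each possible location of the prize voucher in turn.
If it is in any of lockers 1, 2, and 3 (prior 1/4 each): locker 4 is available, opened with probability 5/6; weight (1/4)·(5/6) = 5/24 each.
If it is in locker 4 (prior 1/4): the attendant opened locker 4, so this case is ruled out; weight (1/4)·0 = 0.
The weights sum to 5/8.
So P(the prize voucher in locker 1 | the attendant opened locker 4) = (5/24) / (5/8) = 1/3.

1/3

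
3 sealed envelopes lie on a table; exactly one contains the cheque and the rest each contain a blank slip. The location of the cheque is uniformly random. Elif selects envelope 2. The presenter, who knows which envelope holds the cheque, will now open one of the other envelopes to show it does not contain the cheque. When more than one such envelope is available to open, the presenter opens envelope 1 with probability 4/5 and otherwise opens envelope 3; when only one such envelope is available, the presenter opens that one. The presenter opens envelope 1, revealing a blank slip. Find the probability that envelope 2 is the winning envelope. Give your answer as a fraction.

Consider each possible location of the cheque in turn.
If it is in envelope 1 (prior 1/3): the presenter opened envelope 1, so this case is ruled out; weight (1/3)·0 = 0.
If it is in envelope 2 (prior 1/3): envelope 1 is available, opened with probability 4/5; weight (1/3)·(4/5) = 4/15.
If it is in envelope 3 (prior 1/3): only envelope 1 is available, probability 1; weight (1/3)·1 = 1/3.
The weights sum to 3/5.
So P(the cheque in envelope 2 | the presenter opened envelope 1) = (4/15) / (3/5) = 4/9.

4/9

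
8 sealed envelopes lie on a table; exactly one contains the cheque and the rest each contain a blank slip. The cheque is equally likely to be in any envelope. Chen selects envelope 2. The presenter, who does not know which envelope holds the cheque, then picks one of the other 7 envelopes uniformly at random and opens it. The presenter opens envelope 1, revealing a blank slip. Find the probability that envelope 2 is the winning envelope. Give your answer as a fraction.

Because the presenter chose which envelope to open without knowing where the cheque is, the choice is independent of the prize location. Learning that envelope 1 does not hold the cheque simply rules out that one location and leaves the remaining 7 envelopes still equally likely by symmetry.
So P(the cheque in envelope 2) = 1/7.

1/7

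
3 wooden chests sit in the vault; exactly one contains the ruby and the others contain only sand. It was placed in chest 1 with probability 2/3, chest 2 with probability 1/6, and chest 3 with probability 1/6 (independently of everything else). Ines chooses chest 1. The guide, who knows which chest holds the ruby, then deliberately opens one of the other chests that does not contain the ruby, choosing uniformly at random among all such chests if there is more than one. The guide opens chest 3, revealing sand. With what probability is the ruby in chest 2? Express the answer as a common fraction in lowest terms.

Apply Bayes' rule, conditioning on where the ruby actually is.
If it is in chest 1 (prior 2/3): the guide has 2 equally likely choices, so probability 1/2; weight (2/3)·(1/2) = 1/3.
If it is in chest 2 (prior 1/6): the guide has no choice, probability 1; weight (1/6)·1 = 1/6.
If it is in chest 3 (prior 1/6): the guide opened chest 3, so this case is ruled out; weight (1/6)·0 = 0.
The weights sum to 1/2.
So P(the ruby in chest 2 | the guide opened chest 3) = (1/6) / (1/2) = 1/3.

1/3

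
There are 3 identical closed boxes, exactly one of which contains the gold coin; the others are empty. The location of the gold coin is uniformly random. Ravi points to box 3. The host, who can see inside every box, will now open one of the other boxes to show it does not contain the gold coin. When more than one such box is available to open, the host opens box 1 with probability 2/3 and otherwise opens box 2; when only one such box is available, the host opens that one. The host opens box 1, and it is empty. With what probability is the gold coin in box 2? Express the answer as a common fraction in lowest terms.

Consider each possible location of the gold coin in turn.
If it is in box 1 (prior 1/3): the host opened box 1, so this case is ruled out; weight (1/3)·0 = 0.
If it is in box 2 (prior 1/3): only box 1 is available, probability 1; weight (1/3)·1 = 1/3.
If it is in box 3 (prior 1/3): box 1 is available, opened with probability 2/3; weight (1/3)·(2/3) = 2/9.
The weights sum to 5/9.
So P(the gold coin in box 2 | the host opened box 1) = (1/3) / (5/9) = 3/5.

3/5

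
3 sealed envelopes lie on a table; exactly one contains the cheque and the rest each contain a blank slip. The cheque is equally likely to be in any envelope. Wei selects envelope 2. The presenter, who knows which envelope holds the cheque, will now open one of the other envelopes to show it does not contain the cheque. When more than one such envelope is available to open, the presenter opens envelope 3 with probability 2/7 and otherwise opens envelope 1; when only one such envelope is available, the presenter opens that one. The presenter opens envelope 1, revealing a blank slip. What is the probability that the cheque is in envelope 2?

5/12

Apply Bayes' rule, conditioning on where the cheque actually is.
If it is in envelope 1 (prior 1/3): the presenter opened envelope 1, so this case is ruled out; weight (1/3)·0 = 0.
If it is in envelope 2 (prior 1/3): envelope 3 is available but not opened, probability 5/7; weight (1/3)·(5/7) = 5/21.
If it is in envelope 3 (prior 1/3): only envelope 1 is available, probability 1; weight (1/3)·1 = 1/3.
The weights sum to 4/7.
So P(the cheque in envelope 2 | the presenter opened envelope 1) = (5/21) / (4/7) = 5/12.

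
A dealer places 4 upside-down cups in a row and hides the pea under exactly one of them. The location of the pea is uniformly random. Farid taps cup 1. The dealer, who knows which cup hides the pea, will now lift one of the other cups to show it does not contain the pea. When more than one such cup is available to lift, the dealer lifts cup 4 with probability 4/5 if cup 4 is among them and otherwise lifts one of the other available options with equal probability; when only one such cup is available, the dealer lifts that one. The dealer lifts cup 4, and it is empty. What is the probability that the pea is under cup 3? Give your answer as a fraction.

Condition on the true location of the pea.
If it is under any of cups 1, 2, and 3 (prior 1/4 each): cup 4 is available, opened with probability 4/5; weight (1/4)·(4/5) = 1/5 each.
If it is under cup 4 (prior 1/4): the dealer opened cup 4, so this case is ruled out; weight (1/4)·0 = 0.
The weights sum to 3/5.
So P(the pea under cup 3 | the dealer opened cup 4) = (1/5) / (3/5) = 1/3.

1/3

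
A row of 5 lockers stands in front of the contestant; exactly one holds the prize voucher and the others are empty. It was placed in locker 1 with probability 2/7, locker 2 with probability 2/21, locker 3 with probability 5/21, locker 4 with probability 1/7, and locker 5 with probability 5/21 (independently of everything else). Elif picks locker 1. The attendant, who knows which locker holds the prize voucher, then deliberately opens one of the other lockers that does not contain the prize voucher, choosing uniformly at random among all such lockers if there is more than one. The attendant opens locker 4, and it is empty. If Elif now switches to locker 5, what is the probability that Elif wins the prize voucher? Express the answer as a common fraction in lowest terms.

Condition on the true location of the prize voucher.
If it is in locker 1 (prior 2/7): the attendant has 4 equally likely choices, so probability 1/4; weight (2/7)·(1/4) = 1/14.
If it is in locker 2 (prior 2/21): the attendant has 3 equally likely choices, so probability 1/3; weight (2/21)·(1/3) = 2/63.
If it is in either of lockers 3 and 5 (prior 5/21 each): the attendant has 3 equally likely choices, so probability 1/3; weight (5/21)·(1/3) = 5/63 each.
If it is in locker 4 (prior 1/7): the attendant opened locker 4, so this case is ruled out; weight (1/7)·0 = 0.
The weights sum to 11/42.
So P(the prize voucher in locker 5 | the attendant opened locker 4) = (5/63) / (11/42) = 10/33.

10/33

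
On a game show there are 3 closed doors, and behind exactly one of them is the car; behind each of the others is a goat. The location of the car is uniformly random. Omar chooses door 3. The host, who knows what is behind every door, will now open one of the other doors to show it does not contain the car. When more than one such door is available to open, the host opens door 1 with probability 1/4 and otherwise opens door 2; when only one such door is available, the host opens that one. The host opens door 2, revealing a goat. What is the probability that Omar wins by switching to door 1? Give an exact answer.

4/7

Apply Bayes' rule, conditioning on where the car actually is.
If it is behind door 1 (prior 1/3): only door 2 is available, probability 1; weight (1/3)·1 = 1/3.
If it is behind door 2 (prior 1/3): the host opened door 2, so this case is ruled out; weight (1/3)·0 = 0.
If it is behind door 3 (prior 1/3): door 1 is available but not opened, probability 3/4; weight (1/3)·(3/4) = 1/4.
The weights sum to 7/12.
So P(the car behind door 1 | the host opened door 2) = (1/3) / (7/12) = 4/7.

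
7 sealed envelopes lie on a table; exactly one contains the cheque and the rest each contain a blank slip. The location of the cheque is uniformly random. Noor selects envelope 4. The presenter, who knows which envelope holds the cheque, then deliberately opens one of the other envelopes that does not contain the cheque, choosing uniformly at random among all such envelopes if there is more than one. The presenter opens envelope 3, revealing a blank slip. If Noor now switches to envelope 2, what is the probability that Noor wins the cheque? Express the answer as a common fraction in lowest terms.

Consider each possible location of the cheque in turn.
If it is in any of envelopes 1, 2, 5, 6, and 7 (prior 1/7 each): the presenter has 5 equally likely choices, so probability 1/5; weight (1/7)·(1/5) = 1/35 each.
If it is in envelope 3 (prior 1/7): the presenter opened envelope 3, so this case is ruled out; weight (1/7)·0 = 0.
If it is in envelope 4 (prior 1/7): the presenter has 6 equally likely choices, so probability 1/6; weight (1/7)·(1/6) = 1/42.
The weights sum to 1/6.
So P(the cheque in envelope 2 | the presenter opened envelope 3) = (1/35) / (1/6) = 6/35.

6/35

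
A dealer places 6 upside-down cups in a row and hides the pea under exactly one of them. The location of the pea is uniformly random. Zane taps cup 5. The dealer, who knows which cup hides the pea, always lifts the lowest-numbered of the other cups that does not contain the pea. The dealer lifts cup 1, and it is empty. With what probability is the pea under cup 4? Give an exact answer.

Consider each possible location of the pea in turn.
If it is under cup 1 (prior 1/6): the dealer opened cup 1, so this case is ruled out; weight (1/6)·0 = 0.
If it is under any of cups 2, 3, 4, 5, and 6 (prior 1/6 each): cup 1 is the lowest-numbered option available, probability 1; weight (1/6)·1 = 1/6 each.
The weights sum to 5/6.
So P(the pea under cup 4 | the dealer opened cup 1) = (1/6) / (5/6) = 1/5.

1/5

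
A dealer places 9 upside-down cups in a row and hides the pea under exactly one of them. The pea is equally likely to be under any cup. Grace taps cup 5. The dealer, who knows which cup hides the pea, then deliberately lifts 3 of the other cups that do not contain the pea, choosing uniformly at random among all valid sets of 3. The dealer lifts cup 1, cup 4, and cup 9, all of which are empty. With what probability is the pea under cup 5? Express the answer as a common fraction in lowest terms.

1/9

Apply Bayes' rule, conditioning on where the pea actually is.
If it is under any of cups 1, 4, and 9 (prior 1/9 each): that cup was opened and seen not to hold the prize — ruled out; weight (1/9)·0 = 0 each.
If it is under any of cups 2, 3, 6, 7, and 8 (prior 1/9 each): the dealer has 35 equally likely choices, so probability 1/35; weight (1/9)·(1/35) = 1/315 each.
If it is under cup 5 (prior 1/9): the dealer has 56 equally likely choices, so probability 1/56; weight (1/9)·(1/56) = 1/504.
The weights sum to 1/56.
So P(the pea under cup 5 | the dealer opened cup 1, cup 4, and cup 9) = (1/504) / (1/56) = 1/9.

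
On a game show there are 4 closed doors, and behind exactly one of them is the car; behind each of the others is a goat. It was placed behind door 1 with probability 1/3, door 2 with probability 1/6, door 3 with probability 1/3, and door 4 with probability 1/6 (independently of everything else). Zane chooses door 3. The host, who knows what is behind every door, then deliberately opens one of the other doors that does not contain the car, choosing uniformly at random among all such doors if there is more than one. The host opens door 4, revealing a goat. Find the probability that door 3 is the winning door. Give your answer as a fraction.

Apply Bayes' rule, conditioning on where the car actually is.
If it is behind door 1 (prior 1/3): the host has 2 equally likely choices, so probability 1/2; weight (1/3)·(1/2) = 1/6.
If it is behind door 2 (prior 1/6): the host has 2 equally likely choices, so probability 1/2; weight (1/6)·(1/2) = 1/12.
If it is behind door 3 (prior 1/3): the host has 3 equally likely choices, so probability 1/3; weight (1/3)·(1/3) = 1/9.
If it is behind door 4 (prior 1/6): the host opened door 4, so this case is ruled out; weight (1/6)·0 = 0.
The weights sum to 13/36.
So P(the car behind door 3 | the host opened door 4) = (1/9) / (13/36) = 4/13.

4/13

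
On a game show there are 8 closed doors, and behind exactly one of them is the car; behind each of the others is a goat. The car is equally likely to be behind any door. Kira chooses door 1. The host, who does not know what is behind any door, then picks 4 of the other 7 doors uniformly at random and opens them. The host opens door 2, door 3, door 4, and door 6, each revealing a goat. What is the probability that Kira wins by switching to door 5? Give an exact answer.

1/4

Because the host chose which doors to open without knowing where the car is, the choice is independent of the prize location. Learning that none of the 4 opened doors holds the car simply rules out those 4 locations and leaves the remaining 4 doors still equally likely by symmetry.
So P(the car behind door 5) = 1/4.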